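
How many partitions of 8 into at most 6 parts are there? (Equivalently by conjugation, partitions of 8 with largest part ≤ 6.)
p(8, parts ≤ 6) = 20

Partitions of 8 with all parts ≤ 6: 6+2, 6+1+1, 5+3, 5+2+1, 5+1+1+1, 4+4, 4+3+1, 4+2+2, 4+2+1+1, 4+1+1+1+1, 3+3+2, 3+3+1+1, 3+2+2+1, 3+2+1+1+1, 3+1+1+1+1+1, 2+2+2+2, 2+2+2+1+1, 2+2+1+1+1+1, 2+1+1+1+1+1+1, 1+1+1+1+1+1+1+1. Count = 20.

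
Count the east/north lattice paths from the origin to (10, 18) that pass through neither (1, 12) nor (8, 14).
Number of paths = 8268515

Inclusion–exclusion. Total paths: C(28, 10) = 13123110. Through P₁: C(13, 1)·C(15, 9) = 65065. Through P₂: C(22, 8)·C(6, 2) = 4796550. Since P₁ is strictly southwest of P₂, a monotone path through both must visit P₁ then P₂; paths through both = C(13, 1)·C(9, 7)·C(6, 2) = 7020. Avoid both = 13123110 − 65065 − 4796550 + 7020 = 8268515.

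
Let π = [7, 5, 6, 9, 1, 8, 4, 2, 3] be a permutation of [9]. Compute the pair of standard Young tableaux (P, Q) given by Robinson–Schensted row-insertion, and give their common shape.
P = [1, 2, 3] / [4, 6, 8] / [5, 9] / [7];  Q = [1, 3, 4] / [2, 6, 9] / [5, 7] / [8];  common shape = (3, 3, 2, 1)

Row-insert the values π_1, π_2, … into P one at a time, bumping the leftmost entry strictly greater than the inserted value down to the next row. The recording tableau Q records, in position (i, j), the step at which that cell was added to P.
  Insert 7 (step 1): P = [7];  Q = [1]
  Insert 5 (step 2): P = [5] / [7];  Q = [1] / [2]
  Insert 6 (step 3): P = [5, 6] / [7];  Q = [1, 3] / [2]
  Insert 9 (step 4): P = [5, 6, 9] / [7];  Q = [1, 3, 4] / [2]
  Insert 1 (step 5): P = [1, 6, 9] / [5] / [7];  Q = [1, 3, 4] / [2] / [5]
  Insert 8 (step 6): P = [1, 6, 8] / [5, 9] / [7];  Q = [1, 3, 4] / [2, 6] / [5]
  Insert 4 (step 7): P = [1, 4, 8] / [5, 6] / [7, 9];  Q = [1, 3, 4] / [2, 6] / [5, 7]
  Insert 2 (step 8): P = [1, 2, 8] / [4, 6] / [5, 9] / [7];  Q = [1, 3, 4] / [2, 6] / [5, 7] / [8]
  Insert 3 (step 9): P = [1, 2, 3] / [4, 6, 8] / [5, 9] / [7];  Q = [1, 3, 4] / [2, 6, 9] / [5, 7] / [8]
Final shape: (3, 3, 2, 1).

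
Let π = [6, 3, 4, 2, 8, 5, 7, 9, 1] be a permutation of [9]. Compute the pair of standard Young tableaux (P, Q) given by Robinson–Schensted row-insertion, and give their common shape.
P = [1, 4, 5, 7, 9] / [2, 8] / [3] / [6];  Q = [1, 3, 5, 7, 8] / [2, 6] / [4] / [9];  common shape = (5, 2, 1, 1)

Row-insert the values π_1, π_2, … into P one at a time, bumping the leftmost entry strictly greater than the inserted value down to the next row. The recording tableau Q records, in position (i, j), the step at which that cell was added to P.
  Insert 6 (step 1): P = [6];  Q = [1]
  Insert 3 (step 2): P = [3] / [6];  Q = [1] / [2]
  Insert 4 (step 3): P = [3, 4] / [6];  Q = [1, 3] / [2]
  Insert 2 (step 4): P = [2, 4] / [3] / [6];  Q = [1, 3] / [2] / [4]
  Insert 8 (step 5): P = [2, 4, 8] / [3] / [6];  Q = [1, 3, 5] / [2] / [4]
  Insert 5 (step 6): P = [2, 4, 5] / [3, 8] / [6];  Q = [1, 3, 5] / [2, 6] / [4]
  Insert 7 (step 7): P = [2, 4, 5, 7] / [3, 8] / [6];  Q = [1, 3, 5, 7] / [2, 6] / [4]
  Insert 9 (step 8): P = [2, 4, 5, 7, 9] / [3, 8] / [6];  Q = [1, 3, 5, 7, 8] / [2, 6] / [4]
  Insert 1 (step 9): P = [1, 4, 5, 7, 9] / [2, 8] / [3] / [6];  Q = [1, 3, 5, 7, 8] / [2, 6] / [4] / [9]
Final shape: (5, 2, 1, 1).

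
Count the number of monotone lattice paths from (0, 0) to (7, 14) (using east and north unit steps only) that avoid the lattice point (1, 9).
Number of paths = 111660

Total paths from (0, 0) to (7, 14): C(21, 7) = 116280. Paths through (1, 9): (paths (0, 0) → (1, 9)) × (paths (1, 9) → (7, 14)) = C(10, 1) · C(11, 6) = 10 · 462 = 4620. Avoidance count = 116280 − 4620 = 111660.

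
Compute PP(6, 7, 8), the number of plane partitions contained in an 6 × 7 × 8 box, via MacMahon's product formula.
PP(6, 7, 8) = 19702998159210080

Evaluate the triple product over i = 1..6, j = 1..7, k = 1..8. The factors are (2/1) · (3/2) · (4/3) · (5/4) · (6/5) · (7/6) · (8/7) · (9/8) · … (336 factors total). The numerators and denominators telescope so the product is an integer; carrying out the multiplication exactly gives PP(6, 7, 8) = 19702998159210080.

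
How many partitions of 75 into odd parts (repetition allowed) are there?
p_odd(75) = 48446

Enumerate partitions using only odd parts via the recurrence o(n, m) = o(n, m−2) + o(n−m, m) over odd m, starting from the largest odd part ≤ n. This gives p_odd(75) = 48446. (Euler's theorem: equals the count of distinct-part partitions.)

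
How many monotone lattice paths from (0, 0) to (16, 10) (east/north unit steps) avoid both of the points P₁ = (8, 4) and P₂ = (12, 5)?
Number of paths = 3357412

Inclusion–exclusion. Total paths: C(26, 16) = 5311735. Through P₁: C(12, 8)·C(14, 8) = 1486485. Through P₂: C(17, 12)·C(9, 4) = 779688. Since P₁ is strictly southwest of P₂, a monotone path through both must visit P₁ then P₂; paths through both = C(12, 8)·C(5, 4)·C(9, 4) = 311850. Avoid both = 5311735 − 1486485 − 779688 + 311850 = 3357412.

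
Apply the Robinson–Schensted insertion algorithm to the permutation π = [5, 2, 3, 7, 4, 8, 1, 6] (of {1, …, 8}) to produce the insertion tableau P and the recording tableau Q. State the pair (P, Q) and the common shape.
P = [1, 3, 4, 6] / [2, 7, 8] / [5];  Q = [1, 3, 4, 6] / [2, 5, 8] / [7];  common shape = (4, 3, 1)

Row-insert the values π_1, π_2, … into P one at a time, bumping the leftmost entry strictly greater than the inserted value down to the next row. The recording tableau Q records, in position (i, j), the step at which that cell was added to P.
  Insert 5 (step 1): P = [5];  Q = [1]
  Insert 2 (step 2): P = [2] / [5];  Q = [1] / [2]
  Insert 3 (step 3): P = [2, 3] / [5];  Q = [1, 3] / [2]
  Insert 7 (step 4): P = [2, 3, 7] / [5];  Q = [1, 3, 4] / [2]
  Insert 4 (step 5): P = [2, 3, 4] / [5, 7];  Q = [1, 3, 4] / [2, 5]
  Insert 8 (step 6): P = [2, 3, 4, 8] / [5, 7];  Q = [1, 3, 4, 6] / [2, 5]
  Insert 1 (step 7): P = [1, 3, 4, 8] / [2, 7] / [5];  Q = [1, 3, 4, 6] / [2, 5] / [7]
  Insert 6 (step 8): P = [1, 3, 4, 6] / [2, 7, 8] / [5];  Q = [1, 3, 4, 6] / [2, 5, 8] / [7]
Final shape: (4, 3, 1).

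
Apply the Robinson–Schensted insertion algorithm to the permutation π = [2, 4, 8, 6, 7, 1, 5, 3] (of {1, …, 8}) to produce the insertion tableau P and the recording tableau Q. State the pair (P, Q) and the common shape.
P = [1, 3, 5, 7] / [2, 4] / [6] / [8];  Q = [1, 2, 3, 5] / [4, 7] / [6] / [8];  common shape = (4, 2, 1, 1)

Row-insert the values π_1, π_2, … into P one at a time, bumping the leftmost entry strictly greater than the inserted value down to the next row. The recording tableau Q records, in position (i, j), the step at which that cell was added to P.
  Insert 2 (step 1): P = [2];  Q = [1]
  Insert 4 (step 2): P = [2, 4];  Q = [1, 2]
  Insert 8 (step 3): P = [2, 4, 8];  Q = [1, 2, 3]
  Insert 6 (step 4): P = [2, 4, 6] / [8];  Q = [1, 2, 3] / [4]
  Insert 7 (step 5): P = [2, 4, 6, 7] / [8];  Q = [1, 2, 3, 5] / [4]
  Insert 1 (step 6): P = [1, 4, 6, 7] / [2] / [8];  Q = [1, 2, 3, 5] / [4] / [6]
  Insert 5 (step 7): P = [1, 4, 5, 7] / [2, 6] / [8];  Q = [1, 2, 3, 5] / [4, 7] / [6]
  Insert 3 (step 8): P = [1, 3, 5, 7] / [2, 4] / [6] / [8];  Q = [1, 2, 3, 5] / [4, 7] / [6] / [8]
Final shape: (4, 2, 1, 1).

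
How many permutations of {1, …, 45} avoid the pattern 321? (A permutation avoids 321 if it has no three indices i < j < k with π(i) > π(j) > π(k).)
C_45 = 2257117854077248073253720

These 321-avoiding permutations are counted by the Catalan number C_n = (1/(n + 1)) · C(2n, n). For n = 45: C_45 = (1/46) · C(90, 45) = 103827421287553411369671120/46 = 2257117854077248073253720.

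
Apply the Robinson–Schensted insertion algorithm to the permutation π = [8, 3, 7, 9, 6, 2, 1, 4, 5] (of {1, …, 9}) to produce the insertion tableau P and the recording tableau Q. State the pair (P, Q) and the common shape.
P = [1, 4, 5] / [2, 6, 9] / [3] / [7] / [8];  Q = [1, 3, 4] / [2, 8, 9] / [5] / [6] / [7];  common shape = (3, 3, 1, 1, 1)

Row-insert the values π_1, π_2, … into P one at a time, bumping the leftmost entry strictly greater than the inserted value down to the next row. The recording tableau Q records, in position (i, j), the step at which that cell was added to P.
  Insert 8 (step 1): P = [8];  Q = [1]
  Insert 3 (step 2): P = [3] / [8];  Q = [1] / [2]
  Insert 7 (step 3): P = [3, 7] / [8];  Q = [1, 3] / [2]
  Insert 9 (step 4): P = [3, 7, 9] / [8];  Q = [1, 3, 4] / [2]
  Insert 6 (step 5): P = [3, 6, 9] / [7] / [8];  Q = [1, 3, 4] / [2] / [5]
  Insert 2 (step 6): P = [2, 6, 9] / [3] / [7] / [8];  Q = [1, 3, 4] / [2] / [5] / [6]
  Insert 1 (step 7): P = [1, 6, 9] / [2] / [3] / [7] / [8];  Q = [1, 3, 4] / [2] / [5] / [6] / [7]
  Insert 4 (step 8): P = [1, 4, 9] / [2, 6] / [3] / [7] / [8];  Q = [1, 3, 4] / [2, 8] / [5] / [6] / [7]
  Insert 5 (step 9): P = [1, 4, 5] / [2, 6, 9] / [3] / [7] / [8];  Q = [1, 3, 4] / [2, 8, 9] / [5] / [6] / [7]
Final shape: (3, 3, 1, 1, 1).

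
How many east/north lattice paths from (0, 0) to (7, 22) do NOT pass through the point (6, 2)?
Number of paths = 1560192

Total paths from (0, 0) to (7, 22): C(29, 7) = 1560780. Paths through (6, 2): (paths (0, 0) → (6, 2)) × (paths (6, 2) → (7, 22)) = C(8, 6) · C(21, 1) = 28 · 21 = 588. Avoidance count = 1560780 − 588 = 1560192.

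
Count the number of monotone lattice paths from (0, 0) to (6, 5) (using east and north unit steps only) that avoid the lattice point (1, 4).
Number of paths = 432

Total paths from (0, 0) to (6, 5): C(11, 6) = 462. Paths through (1, 4): (paths (0, 0) → (1, 4)) × (paths (1, 4) → (6, 5)) = C(5, 1) · C(6, 5) = 5 · 6 = 30. Avoidance count = 462 − 30 = 432.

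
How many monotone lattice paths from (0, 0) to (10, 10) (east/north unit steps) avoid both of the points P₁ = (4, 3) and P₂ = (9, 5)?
Number of paths = 117094

Inclusion–exclusion. Total paths: C(20, 10) = 184756. Through P₁: C(7, 4)·C(13, 6) = 60060. Through P₂: C(14, 9)·C(6, 1) = 12012. Since P₁ is strictly southwest of P₂, a monotone path through both must visit P₁ then P₂; paths through both = C(7, 4)·C(7, 5)·C(6, 1) = 4410. Avoid both = 184756 − 60060 − 12012 + 4410 = 117094.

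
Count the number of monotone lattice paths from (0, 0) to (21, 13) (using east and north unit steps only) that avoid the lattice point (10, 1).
Number of paths = 913110902

Total paths from (0, 0) to (21, 13): C(34, 21) = 927983760. Paths through (10, 1): (paths (0, 0) → (10, 1)) × (paths (10, 1) → (21, 13)) = C(11, 10) · C(23, 11) = 11 · 1352078 = 14872858. Avoidance count = 927983760 − 14872858 = 913110902.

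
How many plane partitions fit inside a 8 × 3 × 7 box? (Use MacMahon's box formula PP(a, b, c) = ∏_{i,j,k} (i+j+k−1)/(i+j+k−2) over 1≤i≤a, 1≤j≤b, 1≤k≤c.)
PP(8, 3, 7) = 4971151900

Evaluate the triple product over i = 1..8, j = 1..3, k = 1..7. The factors are (2/1) · (3/2) · (4/3) · (5/4) · (6/5) · (7/6) · (8/7) · (3/2) · … (168 factors total). The numerators and denominators telescope so the product is an integer; carrying out the multiplication exactly gives PP(8, 3, 7) = 4971151900.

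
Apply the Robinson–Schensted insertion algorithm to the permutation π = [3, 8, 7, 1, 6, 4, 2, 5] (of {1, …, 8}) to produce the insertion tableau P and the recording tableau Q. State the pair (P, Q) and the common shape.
P = [1, 2, 5] / [3, 4] / [6] / [7] / [8];  Q = [1, 2, 8] / [3, 5] / [4] / [6] / [7];  common shape = (3, 2, 1, 1, 1)

Row-insert the values π_1, π_2, … into P one at a time, bumping the leftmost entry strictly greater than the inserted value down to the next row. The recording tableau Q records, in position (i, j), the step at which that cell was added to P.
  Insert 3 (step 1): P = [3];  Q = [1]
  Insert 8 (step 2): P = [3, 8];  Q = [1, 2]
  Insert 7 (step 3): P = [3, 7] / [8];  Q = [1, 2] / [3]
  Insert 1 (step 4): P = [1, 7] / [3] / [8];  Q = [1, 2] / [3] / [4]
  Insert 6 (step 5): P = [1, 6] / [3, 7] / [8];  Q = [1, 2] / [3, 5] / [4]
  Insert 4 (step 6): P = [1, 4] / [3, 6] / [7] / [8];  Q = [1, 2] / [3, 5] / [4] / [6]
  Insert 2 (step 7): P = [1, 2] / [3, 4] / [6] / [7] / [8];  Q = [1, 2] / [3, 5] / [4] / [6] / [7]
  Insert 5 (step 8): P = [1, 2, 5] / [3, 4] / [6] / [7] / [8];  Q = [1, 2, 8] / [3, 5] / [4] / [6] / [7]
Final shape: (3, 2, 1, 1, 1).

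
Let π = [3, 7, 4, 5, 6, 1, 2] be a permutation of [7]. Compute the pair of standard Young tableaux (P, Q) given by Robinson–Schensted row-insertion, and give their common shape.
P = [1, 2, 5, 6] / [3, 4] / [7];  Q = [1, 2, 4, 5] / [3, 7] / [6];  common shape = (4, 2, 1)

Row-insert the values π_1, π_2, … into P one at a time, bumping the leftmost entry strictly greater than the inserted value down to the next row. The recording tableau Q records, in position (i, j), the step at which that cell was added to P.
  Insert 3 (step 1): P = [3];  Q = [1]
  Insert 7 (step 2): P = [3, 7];  Q = [1, 2]
  Insert 4 (step 3): P = [3, 4] / [7];  Q = [1, 2] / [3]
  Insert 5 (step 4): P = [3, 4, 5] / [7];  Q = [1, 2, 4] / [3]
  Insert 6 (step 5): P = [3, 4, 5, 6] / [7];  Q = [1, 2, 4, 5] / [3]
  Insert 1 (step 6): P = [1, 4, 5, 6] / [3] / [7];  Q = [1, 2, 4, 5] / [3] / [6]
  Insert 2 (step 7): P = [1, 2, 5, 6] / [3, 4] / [7];  Q = [1, 2, 4, 5] / [3, 7] / [6]
Final shape: (4, 2, 1).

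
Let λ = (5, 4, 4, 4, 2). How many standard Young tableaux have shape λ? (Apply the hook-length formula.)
# SYT of shape (5, 4, 4, 4, 2) = 7759752

Hook-length formula: f^λ = n! / Π hook(c), product over all cells c of the Young diagram. For λ = (5, 4, 4, 4, 2), n = 19 boxes. Hook lengths by row (left-to-right, top-to-bottom): [9, 8, 6, 5, 1]; [7, 6, 4, 3]; [6, 5, 3, 2]; [5, 4, 2, 1]; [2, 1]. Product of hooks = 15676416000. So f^λ = 19! / 15676416000 = 121645100408832000 / 15676416000 = 7759752.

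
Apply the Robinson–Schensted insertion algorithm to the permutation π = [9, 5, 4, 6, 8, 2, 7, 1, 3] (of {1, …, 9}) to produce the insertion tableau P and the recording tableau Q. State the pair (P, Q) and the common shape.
P = [1, 3, 7] / [2, 6] / [4, 8] / [5] / [9];  Q = [1, 4, 5] / [2, 7] / [3, 9] / [6] / [8];  common shape = (3, 2, 2, 1, 1)

Row-insert the values π_1, π_2, … into P one at a time, bumping the leftmost entry strictly greater than the inserted value down to the next row. The recording tableau Q records, in position (i, j), the step at which that cell was added to P.
  Insert 9 (step 1): P = [9];  Q = [1]
  Insert 5 (step 2): P = [5] / [9];  Q = [1] / [2]
  Insert 4 (step 3): P = [4] / [5] / [9];  Q = [1] / [2] / [3]
  Insert 6 (step 4): P = [4, 6] / [5] / [9];  Q = [1, 4] / [2] / [3]
  Insert 8 (step 5): P = [4, 6, 8] / [5] / [9];  Q = [1, 4, 5] / [2] / [3]
  Insert 2 (step 6): P = [2, 6, 8] / [4] / [5] / [9];  Q = [1, 4, 5] / [2] / [3] / [6]
  Insert 7 (step 7): P = [2, 6, 7] / [4, 8] / [5] / [9];  Q = [1, 4, 5] / [2, 7] / [3] / [6]
  Insert 1 (step 8): P = [1, 6, 7] / [2, 8] / [4] / [5] / [9];  Q = [1, 4, 5] / [2, 7] / [3] / [6] / [8]
  Insert 3 (step 9): P = [1, 3, 7] / [2, 6] / [4, 8] / [5] / [9];  Q = [1, 4, 5] / [2, 7] / [3, 9] / [6] / [8]
Final shape: (3, 2, 2, 1, 1).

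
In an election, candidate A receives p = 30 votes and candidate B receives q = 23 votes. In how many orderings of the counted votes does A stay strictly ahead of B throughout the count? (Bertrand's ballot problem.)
Strict-lead orderings = 82336410323440

Total orderings of the 53 votes with 30 for A: C(53, 30) = 623404249591760. By the Bertrand ballot formula (Cycle Lemma / reflection principle), the number of orderings in which A is strictly ahead of B throughout is (p − q)/(p + q) · C(p + q, p) = (30 − 23)/(30 + 23) · 623404249591760 = 82336410323440.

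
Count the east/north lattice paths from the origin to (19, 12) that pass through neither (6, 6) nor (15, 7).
Number of paths = 95726253

Inclusion–exclusion. Total paths: C(31, 19) = 141120525. Through P₁: C(12, 6)·C(19, 13) = 25069968. Through P₂: C(22, 15)·C(9, 4) = 21488544. Since P₁ is strictly southwest of P₂, a monotone path through both must visit P₁ then P₂; paths through both = C(12, 6)·C(10, 9)·C(9, 4) = 1164240. Avoid both = 141120525 − 25069968 − 21488544 + 1164240 = 95726253.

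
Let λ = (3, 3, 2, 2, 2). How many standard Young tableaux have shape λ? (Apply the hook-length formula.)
# SYT of shape (3, 3, 2, 2, 2) = 1320

Hook-length formula: f^λ = n! / Π hook(c), product over all cells c of the Young diagram. For λ = (3, 3, 2, 2, 2), n = 12 boxes. Hook lengths by row (left-to-right, top-to-bottom): [7, 6, 2]; [6, 5, 1]; [4, 3]; [3, 2]; [2, 1]. Product of hooks = 362880. So f^λ = 12! / 362880 = 479001600 / 362880 = 1320.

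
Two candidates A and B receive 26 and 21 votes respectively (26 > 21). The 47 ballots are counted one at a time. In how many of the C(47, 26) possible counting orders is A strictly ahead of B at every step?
Strict-lead orderings = 1335293573130

Total orderings of the 47 votes with 26 for A: C(47, 26) = 12551759587422. By the Bertrand ballot formula (Cycle Lemma / reflection principle), the number of orderings in which A is strictly ahead of B throughout is (p − q)/(p + q) · C(p + q, p) = (26 − 21)/(26 + 21) · 12551759587422 = 1335293573130.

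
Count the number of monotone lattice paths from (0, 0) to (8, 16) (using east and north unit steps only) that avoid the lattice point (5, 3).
Number of paths = 704111

Total paths from (0, 0) to (8, 16): C(24, 8) = 735471. Paths through (5, 3): (paths (0, 0) → (5, 3)) × (paths (5, 3) → (8, 16)) = C(8, 5) · C(16, 3) = 56 · 560 = 31360. Avoidance count = 735471 − 31360 = 704111.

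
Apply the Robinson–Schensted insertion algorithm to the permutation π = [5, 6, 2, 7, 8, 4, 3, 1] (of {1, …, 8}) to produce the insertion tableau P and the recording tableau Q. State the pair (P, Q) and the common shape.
P = [1, 3, 7, 8] / [2, 6] / [4] / [5];  Q = [1, 2, 4, 5] / [3, 6] / [7] / [8];  common shape = (4, 2, 1, 1)

Row-insert the values π_1, π_2, … into P one at a time, bumping the leftmost entry strictly greater than the inserted value down to the next row. The recording tableau Q records, in position (i, j), the step at which that cell was added to P.
  Insert 5 (step 1): P = [5];  Q = [1]
  Insert 6 (step 2): P = [5, 6];  Q = [1, 2]
  Insert 2 (step 3): P = [2, 6] / [5];  Q = [1, 2] / [3]
  Insert 7 (step 4): P = [2, 6, 7] / [5];  Q = [1, 2, 4] / [3]
  Insert 8 (step 5): P = [2, 6, 7, 8] / [5];  Q = [1, 2, 4, 5] / [3]
  Insert 4 (step 6): P = [2, 4, 7, 8] / [5, 6];  Q = [1, 2, 4, 5] / [3, 6]
  Insert 3 (step 7): P = [2, 3, 7, 8] / [4, 6] / [5];  Q = [1, 2, 4, 5] / [3, 6] / [7]
  Insert 1 (step 8): P = [1, 3, 7, 8] / [2, 6] / [4] / [5];  Q = [1, 2, 4, 5] / [3, 6] / [7] / [8]
Final shape: (4, 2, 1, 1).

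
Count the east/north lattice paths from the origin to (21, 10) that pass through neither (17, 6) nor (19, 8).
Number of paths = 27599517

Inclusion–exclusion. Total paths: C(31, 21) = 44352165. Through P₁: C(23, 17)·C(8, 4) = 7066290. Through P₂: C(27, 19)·C(4, 2) = 13320450. Since P₁ is strictly southwest of P₂, a monotone path through both must visit P₁ then P₂; paths through both = C(23, 17)·C(4, 2)·C(4, 2) = 3634092. Avoid both = 44352165 − 7066290 − 13320450 + 3634092 = 27599517.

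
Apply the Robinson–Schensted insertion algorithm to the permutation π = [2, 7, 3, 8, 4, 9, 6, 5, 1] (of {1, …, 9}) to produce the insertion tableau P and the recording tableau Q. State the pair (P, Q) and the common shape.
P = [1, 3, 4, 5] / [2, 8, 9] / [6] / [7];  Q = [1, 2, 4, 6] / [3, 5, 7] / [8] / [9];  common shape = (4, 3, 1, 1)

Row-insert the values π_1, π_2, … into P one at a time, bumping the leftmost entry strictly greater than the inserted value down to the next row. The recording tableau Q records, in position (i, j), the step at which that cell was added to P.
  Insert 2 (step 1): P = [2];  Q = [1]
  Insert 7 (step 2): P = [2, 7];  Q = [1, 2]
  Insert 3 (step 3): P = [2, 3] / [7];  Q = [1, 2] / [3]
  Insert 8 (step 4): P = [2, 3, 8] / [7];  Q = [1, 2, 4] / [3]
  Insert 4 (step 5): P = [2, 3, 4] / [7, 8];  Q = [1, 2, 4] / [3, 5]
  Insert 9 (step 6): P = [2, 3, 4, 9] / [7, 8];  Q = [1, 2, 4, 6] / [3, 5]
  Insert 6 (step 7): P = [2, 3, 4, 6] / [7, 8, 9];  Q = [1, 2, 4, 6] / [3, 5, 7]
  Insert 5 (step 8): P = [2, 3, 4, 5] / [6, 8, 9] / [7];  Q = [1, 2, 4, 6] / [3, 5, 7] / [8]
  Insert 1 (step 9): P = [1, 3, 4, 5] / [2, 8, 9] / [6] / [7];  Q = [1, 2, 4, 6] / [3, 5, 7] / [8] / [9]
Final shape: (4, 3, 1, 1).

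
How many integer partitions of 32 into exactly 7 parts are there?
p(32, 7 parts) = 860

Partitions of n into exactly k parts are in bijection with partitions of n − k into at most k parts (subtract 1 from each part). So p(32, exactly 7) = p(25, parts ≤ 7). Computing via the recurrence p(m, j) = p(m, j−1) + p(m−j, j) gives 860.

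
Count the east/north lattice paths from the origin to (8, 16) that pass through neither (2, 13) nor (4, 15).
Number of paths = 710421

Inclusion–exclusion. Total paths: C(24, 8) = 735471. Through P₁: C(15, 2)·C(9, 6) = 8820. Through P₂: C(19, 4)·C(5, 4) = 19380. Since P₁ is strictly southwest of P₂, a monotone path through both must visit P₁ then P₂; paths through both = C(15, 2)·C(4, 2)·C(5, 4) = 3150. Avoid both = 735471 − 8820 − 19380 + 3150 = 710421.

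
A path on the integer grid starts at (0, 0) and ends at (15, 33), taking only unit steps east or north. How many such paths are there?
Number of paths = 1093260079344

A monotone lattice path from (0, 0) to (15, 33) consists of 15 east steps and 33 north steps in some order, so it is determined by which 15 of the 48 steps are east. The count is C(48, 15) = 1093260079344.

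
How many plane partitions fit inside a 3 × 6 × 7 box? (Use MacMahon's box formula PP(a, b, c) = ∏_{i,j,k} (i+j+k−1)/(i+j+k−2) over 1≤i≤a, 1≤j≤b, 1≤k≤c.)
PP(3, 6, 7) = 131589315

Evaluate the triple product over i = 1..3, j = 1..6, k = 1..7. The factors are (2/1) · (3/2) · (4/3) · (5/4) · (6/5) · (7/6) · (8/7) · (3/2) · … (126 factors total). The numerators and denominators telescope so the product is an integer; carrying out the multiplication exactly gives PP(3, 6, 7) = 131589315.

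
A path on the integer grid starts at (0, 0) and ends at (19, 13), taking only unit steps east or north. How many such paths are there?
Number of paths = 347373600

A monotone lattice path from (0, 0) to (19, 13) consists of 19 east steps and 13 north steps in some order, so it is determined by which 19 of the 32 steps are east. The count is C(32, 19) = 347373600.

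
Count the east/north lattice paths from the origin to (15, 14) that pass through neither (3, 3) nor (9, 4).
Number of paths = 45912600

Inclusion–exclusion. Total paths: C(29, 15) = 77558760. Through P₁: C(6, 3)·C(23, 12) = 27041560. Through P₂: C(13, 9)·C(16, 6) = 5725720. Since P₁ is strictly southwest of P₂, a monotone path through both must visit P₁ then P₂; paths through both = C(6, 3)·C(7, 6)·C(16, 6) = 1121120. Avoid both = 77558760 − 27041560 − 5725720 + 1121120 = 45912600.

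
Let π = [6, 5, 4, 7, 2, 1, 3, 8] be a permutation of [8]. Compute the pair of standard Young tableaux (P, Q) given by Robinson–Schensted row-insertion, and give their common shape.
P = [1, 3, 8] / [2, 7] / [4] / [5] / [6];  Q = [1, 4, 8] / [2, 7] / [3] / [5] / [6];  common shape = (3, 2, 1, 1, 1)

Row-insert the values π_1, π_2, … into P one at a time, bumping the leftmost entry strictly greater than the inserted value down to the next row. The recording tableau Q records, in position (i, j), the step at which that cell was added to P.
  Insert 6 (step 1): P = [6];  Q = [1]
  Insert 5 (step 2): P = [5] / [6];  Q = [1] / [2]
  Insert 4 (step 3): P = [4] / [5] / [6];  Q = [1] / [2] / [3]
  Insert 7 (step 4): P = [4, 7] / [5] / [6];  Q = [1, 4] / [2] / [3]
  Insert 2 (step 5): P = [2, 7] / [4] / [5] / [6];  Q = [1, 4] / [2] / [3] / [5]
  Insert 1 (step 6): P = [1, 7] / [2] / [4] / [5] / [6];  Q = [1, 4] / [2] / [3] / [5] / [6]
  Insert 3 (step 7): P = [1, 3] / [2, 7] / [4] / [5] / [6];  Q = [1, 4] / [2, 7] / [3] / [5] / [6]
  Insert 8 (step 8): P = [1, 3, 8] / [2, 7] / [4] / [5] / [6];  Q = [1, 4, 8] / [2, 7] / [3] / [5] / [6]
Final shape: (3, 2, 1, 1, 1).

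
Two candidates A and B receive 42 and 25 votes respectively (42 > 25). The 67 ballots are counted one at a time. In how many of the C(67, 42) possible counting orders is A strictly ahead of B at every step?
Strict-lead orderings = 424618798185894312

Total orderings of the 67 votes with 42 for A: C(67, 42) = 1673497616379701112. By the Bertrand ballot formula (Cycle Lemma / reflection principle), the number of orderings in which A is strictly ahead of B throughout is (p − q)/(p + q) · C(p + q, p) = (42 − 25)/(42 + 25) · 1673497616379701112 = 424618798185894312.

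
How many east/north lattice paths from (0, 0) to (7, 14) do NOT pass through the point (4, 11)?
Number of paths = 88980

Total paths from (0, 0) to (7, 14): C(21, 7) = 116280. Paths through (4, 11): (paths (0, 0) → (4, 11)) × (paths (4, 11) → (7, 14)) = C(15, 4) · C(6, 3) = 1365 · 20 = 27300. Avoidance count = 116280 − 27300 = 88980.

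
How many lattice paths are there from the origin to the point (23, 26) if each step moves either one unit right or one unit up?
Number of paths = 58343356817424

A monotone lattice path from (0, 0) to (23, 26) consists of 23 east steps and 26 north steps in some order, so it is determined by which 23 of the 49 steps are east. The count is C(49, 23) = 58343356817424.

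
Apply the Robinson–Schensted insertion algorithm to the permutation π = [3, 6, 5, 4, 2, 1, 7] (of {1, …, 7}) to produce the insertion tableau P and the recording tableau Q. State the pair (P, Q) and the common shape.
P = [1, 4, 7] / [2] / [3] / [5] / [6];  Q = [1, 2, 7] / [3] / [4] / [5] / [6];  common shape = (3, 1, 1, 1, 1)

Row-insert the values π_1, π_2, … into P one at a time, bumping the leftmost entry strictly greater than the inserted value down to the next row. The recording tableau Q records, in position (i, j), the step at which that cell was added to P.
  Insert 3 (step 1): P = [3];  Q = [1]
  Insert 6 (step 2): P = [3, 6];  Q = [1, 2]
  Insert 5 (step 3): P = [3, 5] / [6];  Q = [1, 2] / [3]
  Insert 4 (step 4): P = [3, 4] / [5] / [6];  Q = [1, 2] / [3] / [4]
  Insert 2 (step 5): P = [2, 4] / [3] / [5] / [6];  Q = [1, 2] / [3] / [4] / [5]
  Insert 1 (step 6): P = [1, 4] / [2] / [3] / [5] / [6];  Q = [1, 2] / [3] / [4] / [5] / [6]
  Insert 7 (step 7): P = [1, 4, 7] / [2] / [3] / [5] / [6];  Q = [1, 2, 7] / [3] / [4] / [5] / [6]
Final shape: (3, 1, 1, 1, 1).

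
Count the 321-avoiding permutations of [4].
C_4 = 14

These 321-avoiding permutations are counted by the Catalan number C_n = (1/(n + 1)) · C(2n, n). For n = 4: C_4 = (1/5) · C(8, 4) = 70/5 = 14.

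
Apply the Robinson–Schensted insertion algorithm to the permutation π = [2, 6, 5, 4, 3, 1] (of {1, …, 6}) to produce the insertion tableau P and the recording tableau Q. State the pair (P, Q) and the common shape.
P = [1, 3] / [2] / [4] / [5] / [6];  Q = [1, 2] / [3] / [4] / [5] / [6];  common shape = (2, 1, 1, 1, 1)

Row-insert the values π_1, π_2, … into P one at a time, bumping the leftmost entry strictly greater than the inserted value down to the next row. The recording tableau Q records, in position (i, j), the step at which that cell was added to P.
  Insert 2 (step 1): P = [2];  Q = [1]
  Insert 6 (step 2): P = [2, 6];  Q = [1, 2]
  Insert 5 (step 3): P = [2, 5] / [6];  Q = [1, 2] / [3]
  Insert 4 (step 4): P = [2, 4] / [5] / [6];  Q = [1, 2] / [3] / [4]
  Insert 3 (step 5): P = [2, 3] / [4] / [5] / [6];  Q = [1, 2] / [3] / [4] / [5]
  Insert 1 (step 6): P = [1, 3] / [2] / [4] / [5] / [6];  Q = [1, 2] / [3] / [4] / [5] / [6]
Final shape: (2, 1, 1, 1, 1).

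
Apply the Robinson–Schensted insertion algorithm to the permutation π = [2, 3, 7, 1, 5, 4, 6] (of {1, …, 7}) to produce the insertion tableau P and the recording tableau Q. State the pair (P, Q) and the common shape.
P = [1, 3, 4, 6] / [2, 5] / [7];  Q = [1, 2, 3, 7] / [4, 5] / [6];  common shape = (4, 2, 1)

Row-insert the values π_1, π_2, … into P one at a time, bumping the leftmost entry strictly greater than the inserted value down to the next row. The recording tableau Q records, in position (i, j), the step at which that cell was added to P.
  Insert 2 (step 1): P = [2];  Q = [1]
  Insert 3 (step 2): P = [2, 3];  Q = [1, 2]
  Insert 7 (step 3): P = [2, 3, 7];  Q = [1, 2, 3]
  Insert 1 (step 4): P = [1, 3, 7] / [2];  Q = [1, 2, 3] / [4]
  Insert 5 (step 5): P = [1, 3, 5] / [2, 7];  Q = [1, 2, 3] / [4, 5]
  Insert 4 (step 6): P = [1, 3, 4] / [2, 5] / [7];  Q = [1, 2, 3] / [4, 5] / [6]
  Insert 6 (step 7): P = [1, 3, 4, 6] / [2, 5] / [7];  Q = [1, 2, 3, 7] / [4, 5] / [6]
Final shape: (4, 2, 1).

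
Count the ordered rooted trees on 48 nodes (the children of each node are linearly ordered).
C_47 = 33868773757191046886429490

These ordered rooted trees are counted by the Catalan number C_n = (1/(n + 1)) · C(2n, n). For n = 47: C_47 = (1/48) · C(94, 47) = 1625701140345170250548615520/48 = 33868773757191046886429490.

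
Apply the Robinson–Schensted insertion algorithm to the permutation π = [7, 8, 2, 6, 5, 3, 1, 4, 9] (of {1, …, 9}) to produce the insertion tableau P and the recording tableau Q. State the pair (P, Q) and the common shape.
P = [1, 3, 4, 9] / [2, 8] / [5] / [6] / [7];  Q = [1, 2, 8, 9] / [3, 4] / [5] / [6] / [7];  common shape = (4, 2, 1, 1, 1)

Row-insert the values π_1, π_2, … into P one at a time, bumping the leftmost entry strictly greater than the inserted value down to the next row. The recording tableau Q records, in position (i, j), the step at which that cell was added to P.
  Insert 7 (step 1): P = [7];  Q = [1]
  Insert 8 (step 2): P = [7, 8];  Q = [1, 2]
  Insert 2 (step 3): P = [2, 8] / [7];  Q = [1, 2] / [3]
  Insert 6 (step 4): P = [2, 6] / [7, 8];  Q = [1, 2] / [3, 4]
  Insert 5 (step 5): P = [2, 5] / [6, 8] / [7];  Q = [1, 2] / [3, 4] / [5]
  Insert 3 (step 6): P = [2, 3] / [5, 8] / [6] / [7];  Q = [1, 2] / [3, 4] / [5] / [6]
  Insert 1 (step 7): P = [1, 3] / [2, 8] / [5] / [6] / [7];  Q = [1, 2] / [3, 4] / [5] / [6] / [7]
  Insert 4 (step 8): P = [1, 3, 4] / [2, 8] / [5] / [6] / [7];  Q = [1, 2, 8] / [3, 4] / [5] / [6] / [7]
  Insert 9 (step 9): P = [1, 3, 4, 9] / [2, 8] / [5] / [6] / [7];  Q = [1, 2, 8, 9] / [3, 4] / [5] / [6] / [7]
Final shape: (4, 2, 1, 1, 1).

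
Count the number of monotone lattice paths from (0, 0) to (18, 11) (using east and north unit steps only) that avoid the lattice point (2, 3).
Number of paths = 27242580

Total paths from (0, 0) to (18, 11): C(29, 18) = 34597290. Paths through (2, 3): (paths (0, 0) → (2, 3)) × (paths (2, 3) → (18, 11)) = C(5, 2) · C(24, 16) = 10 · 735471 = 7354710. Avoidance count = 34597290 − 7354710 = 27242580.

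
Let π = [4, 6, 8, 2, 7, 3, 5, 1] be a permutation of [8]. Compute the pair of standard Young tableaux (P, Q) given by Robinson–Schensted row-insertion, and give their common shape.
P = [1, 3, 5] / [2, 6, 7] / [4] / [8];  Q = [1, 2, 3] / [4, 5, 7] / [6] / [8];  common shape = (3, 3, 1, 1)

Row-insert the values π_1, π_2, … into P one at a time, bumping the leftmost entry strictly greater than the inserted value down to the next row. The recording tableau Q records, in position (i, j), the step at which that cell was added to P.
  Insert 4 (step 1): P = [4];  Q = [1]
  Insert 6 (step 2): P = [4, 6];  Q = [1, 2]
  Insert 8 (step 3): P = [4, 6, 8];  Q = [1, 2, 3]
  Insert 2 (step 4): P = [2, 6, 8] / [4];  Q = [1, 2, 3] / [4]
  Insert 7 (step 5): P = [2, 6, 7] / [4, 8];  Q = [1, 2, 3] / [4, 5]
  Insert 3 (step 6): P = [2, 3, 7] / [4, 6] / [8];  Q = [1, 2, 3] / [4, 5] / [6]
  Insert 5 (step 7): P = [2, 3, 5] / [4, 6, 7] / [8];  Q = [1, 2, 3] / [4, 5, 7] / [6]
  Insert 1 (step 8): P = [1, 3, 5] / [2, 6, 7] / [4] / [8];  Q = [1, 2, 3] / [4, 5, 7] / [6] / [8]
Final shape: (3, 3, 1, 1).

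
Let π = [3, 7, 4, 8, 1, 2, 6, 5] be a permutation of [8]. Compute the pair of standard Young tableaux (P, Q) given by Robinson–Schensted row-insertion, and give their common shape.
P = [1, 2, 5] / [3, 4, 6] / [7, 8];  Q = [1, 2, 4] / [3, 6, 7] / [5, 8];  common shape = (3, 3, 2)

Row-insert the values π_1, π_2, … into P one at a time, bumping the leftmost entry strictly greater than the inserted value down to the next row. The recording tableau Q records, in position (i, j), the step at which that cell was added to P.
  Insert 3 (step 1): P = [3];  Q = [1]
  Insert 7 (step 2): P = [3, 7];  Q = [1, 2]
  Insert 4 (step 3): P = [3, 4] / [7];  Q = [1, 2] / [3]
  Insert 8 (step 4): P = [3, 4, 8] / [7];  Q = [1, 2, 4] / [3]
  Insert 1 (step 5): P = [1, 4, 8] / [3] / [7];  Q = [1, 2, 4] / [3] / [5]
  Insert 2 (step 6): P = [1, 2, 8] / [3, 4] / [7];  Q = [1, 2, 4] / [3, 6] / [5]
  Insert 6 (step 7): P = [1, 2, 6] / [3, 4, 8] / [7];  Q = [1, 2, 4] / [3, 6, 7] / [5]
  Insert 5 (step 8): P = [1, 2, 5] / [3, 4, 6] / [7, 8];  Q = [1, 2, 4] / [3, 6, 7] / [5, 8]
Final shape: (3, 3, 2).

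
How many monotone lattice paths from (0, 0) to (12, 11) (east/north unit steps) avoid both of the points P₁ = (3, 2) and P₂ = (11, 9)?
Number of paths = 555048

Inclusion–exclusion. Total paths: C(23, 12) = 1352078. Through P₁: C(5, 3)·C(18, 9) = 486200. Through P₂: C(20, 11)·C(3, 1) = 503880. Since P₁ is strictly southwest of P₂, a monotone path through both must visit P₁ then P₂; paths through both = C(5, 3)·C(15, 8)·C(3, 1) = 193050. Avoid both = 1352078 − 486200 − 503880 + 193050 = 555048.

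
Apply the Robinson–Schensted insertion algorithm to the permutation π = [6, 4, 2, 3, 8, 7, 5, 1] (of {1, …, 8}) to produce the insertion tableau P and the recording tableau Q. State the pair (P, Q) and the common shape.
P = [1, 3, 5] / [2, 7] / [4, 8] / [6];  Q = [1, 4, 5] / [2, 6] / [3, 7] / [8];  common shape = (3, 2, 2, 1)

Row-insert the values π_1, π_2, … into P one at a time, bumping the leftmost entry strictly greater than the inserted value down to the next row. The recording tableau Q records, in position (i, j), the step at which that cell was added to P.
  Insert 6 (step 1): P = [6];  Q = [1]
  Insert 4 (step 2): P = [4] / [6];  Q = [1] / [2]
  Insert 2 (step 3): P = [2] / [4] / [6];  Q = [1] / [2] / [3]
  Insert 3 (step 4): P = [2, 3] / [4] / [6];  Q = [1, 4] / [2] / [3]
  Insert 8 (step 5): P = [2, 3, 8] / [4] / [6];  Q = [1, 4, 5] / [2] / [3]
  Insert 7 (step 6): P = [2, 3, 7] / [4, 8] / [6];  Q = [1, 4, 5] / [2, 6] / [3]
  Insert 5 (step 7): P = [2, 3, 5] / [4, 7] / [6, 8];  Q = [1, 4, 5] / [2, 6] / [3, 7]
  Insert 1 (step 8): P = [1, 3, 5] / [2, 7] / [4, 8] / [6];  Q = [1, 4, 5] / [2, 6] / [3, 7] / [8]
Final shape: (3, 2, 2, 1).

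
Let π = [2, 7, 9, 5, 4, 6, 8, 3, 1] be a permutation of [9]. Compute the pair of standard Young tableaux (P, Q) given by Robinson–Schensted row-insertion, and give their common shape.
P = [1, 3, 6, 8] / [2, 9] / [4] / [5] / [7];  Q = [1, 2, 3, 7] / [4, 6] / [5] / [8] / [9];  common shape = (4, 2, 1, 1, 1)

Row-insert the values π_1, π_2, … into P one at a time, bumping the leftmost entry strictly greater than the inserted value down to the next row. The recording tableau Q records, in position (i, j), the step at which that cell was added to P.
  Insert 2 (step 1): P = [2];  Q = [1]
  Insert 7 (step 2): P = [2, 7];  Q = [1, 2]
  Insert 9 (step 3): P = [2, 7, 9];  Q = [1, 2, 3]
  Insert 5 (step 4): P = [2, 5, 9] / [7];  Q = [1, 2, 3] / [4]
  Insert 4 (step 5): P = [2, 4, 9] / [5] / [7];  Q = [1, 2, 3] / [4] / [5]
  Insert 6 (step 6): P = [2, 4, 6] / [5, 9] / [7];  Q = [1, 2, 3] / [4, 6] / [5]
  Insert 8 (step 7): P = [2, 4, 6, 8] / [5, 9] / [7];  Q = [1, 2, 3, 7] / [4, 6] / [5]
  Insert 3 (step 8): P = [2, 3, 6, 8] / [4, 9] / [5] / [7];  Q = [1, 2, 3, 7] / [4, 6] / [5] / [8]
  Insert 1 (step 9): P = [1, 3, 6, 8] / [2, 9] / [4] / [5] / [7];  Q = [1, 2, 3, 7] / [4, 6] / [5] / [8] / [9]
Final shape: (4, 2, 1, 1, 1).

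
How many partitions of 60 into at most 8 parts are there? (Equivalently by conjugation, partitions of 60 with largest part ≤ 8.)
p(60, parts ≤ 8) = 81457

Use the recurrence p(n, m) = p(n, m−1) + p(n−m, m): either the largest part is < m (count p(n, m−1)) or the largest part is exactly m (remove one copy of m, count p(n−m, m)). With p(0, ·) = 1 this gives p(60, parts ≤ 8) = 81457. (By conjugating Young diagrams, this also counts partitions of 60 into at most 8 parts.)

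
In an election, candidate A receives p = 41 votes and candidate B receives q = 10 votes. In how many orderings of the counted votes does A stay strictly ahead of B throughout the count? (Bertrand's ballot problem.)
Strict-lead orderings = 7766844470

Total orderings of the 51 votes with 41 for A: C(51, 41) = 12777711870. By the Bertrand ballot formula (Cycle Lemma / reflection principle), the number of orderings in which A is strictly ahead of B throughout is (p − q)/(p + q) · C(p + q, p) = (41 − 10)/(41 + 10) · 12777711870 = 7766844470.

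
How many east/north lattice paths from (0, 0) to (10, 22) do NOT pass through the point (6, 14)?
Number of paths = 45326040

Total paths from (0, 0) to (10, 22): C(32, 10) = 64512240. Paths through (6, 14): (paths (0, 0) → (6, 14)) × (paths (6, 14) → (10, 22)) = C(20, 6) · C(12, 4) = 38760 · 495 = 19186200. Avoidance count = 64512240 − 19186200 = 45326040.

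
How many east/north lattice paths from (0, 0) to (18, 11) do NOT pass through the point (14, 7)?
Number of paths = 26457690

Total paths from (0, 0) to (18, 11): C(29, 18) = 34597290. Paths through (14, 7): (paths (0, 0) → (14, 7)) × (paths (14, 7) → (18, 11)) = C(21, 14) · C(8, 4) = 116280 · 70 = 8139600. Avoidance count = 34597290 − 8139600 = 26457690.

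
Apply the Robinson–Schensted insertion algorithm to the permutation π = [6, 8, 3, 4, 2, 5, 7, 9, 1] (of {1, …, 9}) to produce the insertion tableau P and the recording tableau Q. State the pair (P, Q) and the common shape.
P = [1, 4, 5, 7, 9] / [2, 8] / [3] / [6];  Q = [1, 2, 6, 7, 8] / [3, 4] / [5] / [9];  common shape = (5, 2, 1, 1)

Row-insert the values π_1, π_2, … into P one at a time, bumping the leftmost entry strictly greater than the inserted value down to the next row. The recording tableau Q records, in position (i, j), the step at which that cell was added to P.
  Insert 6 (step 1): P = [6];  Q = [1]
  Insert 8 (step 2): P = [6, 8];  Q = [1, 2]
  Insert 3 (step 3): P = [3, 8] / [6];  Q = [1, 2] / [3]
  Insert 4 (step 4): P = [3, 4] / [6, 8];  Q = [1, 2] / [3, 4]
  Insert 2 (step 5): P = [2, 4] / [3, 8] / [6];  Q = [1, 2] / [3, 4] / [5]
  Insert 5 (step 6): P = [2, 4, 5] / [3, 8] / [6];  Q = [1, 2, 6] / [3, 4] / [5]
  Insert 7 (step 7): P = [2, 4, 5, 7] / [3, 8] / [6];  Q = [1, 2, 6, 7] / [3, 4] / [5]
  Insert 9 (step 8): P = [2, 4, 5, 7, 9] / [3, 8] / [6];  Q = [1, 2, 6, 7, 8] / [3, 4] / [5]
  Insert 1 (step 9): P = [1, 4, 5, 7, 9] / [2, 8] / [3] / [6];  Q = [1, 2, 6, 7, 8] / [3, 4] / [5] / [9]
Final shape: (5, 2, 1, 1).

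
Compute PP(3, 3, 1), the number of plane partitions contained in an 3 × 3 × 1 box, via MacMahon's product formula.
PP(3, 3, 1) = 20

Evaluate the triple product over i = 1..3, j = 1..3, k = 1..1. The factors are (2/1) · (3/2) · (4/3) · (3/2) · (4/3) · (5/4) · (4/3) · (5/4) · … (9 factors total). The numerators and denominators telescope so the product is an integer; carrying out the multiplication exactly gives PP(3, 3, 1) = 20.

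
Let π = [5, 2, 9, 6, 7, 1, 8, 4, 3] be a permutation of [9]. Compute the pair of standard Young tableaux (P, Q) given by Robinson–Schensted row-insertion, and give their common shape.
P = [1, 3, 7, 8] / [2, 4] / [5, 6] / [9];  Q = [1, 3, 5, 7] / [2, 4] / [6, 8] / [9];  common shape = (4, 2, 2, 1)

Row-insert the values π_1, π_2, … into P one at a time, bumping the leftmost entry strictly greater than the inserted value down to the next row. The recording tableau Q records, in position (i, j), the step at which that cell was added to P.
  Insert 5 (step 1): P = [5];  Q = [1]
  Insert 2 (step 2): P = [2] / [5];  Q = [1] / [2]
  Insert 9 (step 3): P = [2, 9] / [5];  Q = [1, 3] / [2]
  Insert 6 (step 4): P = [2, 6] / [5, 9];  Q = [1, 3] / [2, 4]
  Insert 7 (step 5): P = [2, 6, 7] / [5, 9];  Q = [1, 3, 5] / [2, 4]
  Insert 1 (step 6): P = [1, 6, 7] / [2, 9] / [5];  Q = [1, 3, 5] / [2, 4] / [6]
  Insert 8 (step 7): P = [1, 6, 7, 8] / [2, 9] / [5];  Q = [1, 3, 5, 7] / [2, 4] / [6]
  Insert 4 (step 8): P = [1, 4, 7, 8] / [2, 6] / [5, 9];  Q = [1, 3, 5, 7] / [2, 4] / [6, 8]
  Insert 3 (step 9): P = [1, 3, 7, 8] / [2, 4] / [5, 6] / [9];  Q = [1, 3, 5, 7] / [2, 4] / [6, 8] / [9]
Final shape: (4, 2, 2, 1).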